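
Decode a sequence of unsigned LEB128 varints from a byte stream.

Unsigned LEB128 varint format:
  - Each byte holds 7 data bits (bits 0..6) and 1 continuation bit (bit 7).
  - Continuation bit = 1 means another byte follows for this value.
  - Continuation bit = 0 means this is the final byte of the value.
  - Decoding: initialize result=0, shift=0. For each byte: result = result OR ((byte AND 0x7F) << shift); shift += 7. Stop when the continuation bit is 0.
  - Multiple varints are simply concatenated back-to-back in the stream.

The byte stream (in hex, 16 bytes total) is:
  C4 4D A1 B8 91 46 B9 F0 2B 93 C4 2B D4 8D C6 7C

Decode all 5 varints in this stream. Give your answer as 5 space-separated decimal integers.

  byte[0]=0xC4 cont=1 payload=0x44=68: acc |= 68<<0 -> acc=68 shift=7
  byte[1]=0x4D cont=0 payload=0x4D=77: acc |= 77<<7 -> acc=9924 shift=14 [end]
Varint 1: bytes[0:2] = C4 4D -> value 9924 (2 byte(s))
  byte[2]=0xA1 cont=1 payload=0x21=33: acc |= 33<<0 -> acc=33 shift=7
  byte[3]=0xB8 cont=1 payload=0x38=56: acc |= 56<<7 -> acc=7201 shift=14
  byte[4]=0x91 cont=1 payload=0x11=17: acc |= 17<<14 -> acc=285729 shift=21
  byte[5]=0x46 cont=0 payload=0x46=70: acc |= 70<<21 -> acc=147086369 shift=28 [end]
Varint 2: bytes[2:6] = A1 B8 91 46 -> value 147086369 (4 byte(s))
  byte[6]=0xB9 cont=1 payload=0x39=57: acc |= 57<<0 -> acc=57 shift=7
  byte[7]=0xF0 cont=1 payload=0x70=112: acc |= 112<<7 -> acc=14393 shift=14
  byte[8]=0x2B cont=0 payload=0x2B=43: acc |= 43<<14 -> acc=718905 shift=21 [end]
Varint 3: bytes[6:9] = B9 F0 2B -> value 718905 (3 byte(s))
  byte[9]=0x93 cont=1 payload=0x13=19: acc |= 19<<0 -> acc=19 shift=7
  byte[10]=0xC4 cont=1 payload=0x44=68: acc |= 68<<7 -> acc=8723 shift=14
  byte[11]=0x2B cont=0 payload=0x2B=43: acc |= 43<<14 -> acc=713235 shift=21 [end]
Varint 4: bytes[9:12] = 93 C4 2B -> value 713235 (3 byte(s))
  byte[12]=0xD4 cont=1 payload=0x54=84: acc |= 84<<0 -> acc=84 shift=7
  byte[13]=0x8D cont=1 payload=0x0D=13: acc |= 13<<7 -> acc=1748 shift=14
  byte[14]=0xC6 cont=1 payload=0x46=70: acc |= 70<<14 -> acc=1148628 shift=21
  byte[15]=0x7C cont=0 payload=0x7C=124: acc |= 124<<21 -> acc=261195476 shift=28 [end]
Varint 5: bytes[12:16] = D4 8D C6 7C -> value 261195476 (4 byte(s))

Answer: 9924 147086369 718905 713235 261195476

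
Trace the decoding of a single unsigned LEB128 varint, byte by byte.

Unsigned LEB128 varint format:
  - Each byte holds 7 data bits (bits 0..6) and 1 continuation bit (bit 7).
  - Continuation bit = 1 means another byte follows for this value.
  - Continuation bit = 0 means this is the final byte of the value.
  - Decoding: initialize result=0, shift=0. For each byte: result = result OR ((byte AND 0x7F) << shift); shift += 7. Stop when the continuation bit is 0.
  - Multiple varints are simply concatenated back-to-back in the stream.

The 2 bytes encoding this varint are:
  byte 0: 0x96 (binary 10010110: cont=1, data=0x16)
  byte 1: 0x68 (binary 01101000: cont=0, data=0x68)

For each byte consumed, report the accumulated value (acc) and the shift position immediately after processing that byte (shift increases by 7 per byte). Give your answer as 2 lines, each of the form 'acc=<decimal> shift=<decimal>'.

Answer: acc=22 shift=7
acc=13334 shift=14

Derivation:
byte 0=0x96: payload=0x16=22, contrib = 22<<0 = 22; acc -> 22, shift -> 7
byte 1=0x68: payload=0x68=104, contrib = 104<<7 = 13312; acc -> 13334, shift -> 14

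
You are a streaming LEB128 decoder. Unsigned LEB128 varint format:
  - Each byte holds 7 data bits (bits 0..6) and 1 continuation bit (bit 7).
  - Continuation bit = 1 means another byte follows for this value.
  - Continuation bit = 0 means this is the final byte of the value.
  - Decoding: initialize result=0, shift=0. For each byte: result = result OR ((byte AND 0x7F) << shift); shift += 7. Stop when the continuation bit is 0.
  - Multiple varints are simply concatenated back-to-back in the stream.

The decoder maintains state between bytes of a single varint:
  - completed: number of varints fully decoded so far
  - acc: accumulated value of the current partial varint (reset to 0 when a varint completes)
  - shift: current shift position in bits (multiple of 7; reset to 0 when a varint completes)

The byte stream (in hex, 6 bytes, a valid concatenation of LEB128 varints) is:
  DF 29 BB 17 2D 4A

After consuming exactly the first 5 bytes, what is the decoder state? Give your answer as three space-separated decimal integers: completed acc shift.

Answer: 3 0 0

Derivation:
byte[0]=0xDF cont=1 payload=0x5F: acc |= 95<<0 -> completed=0 acc=95 shift=7
byte[1]=0x29 cont=0 payload=0x29: varint #1 complete (value=5343); reset -> completed=1 acc=0 shift=0
byte[2]=0xBB cont=1 payload=0x3B: acc |= 59<<0 -> completed=1 acc=59 shift=7
byte[3]=0x17 cont=0 payload=0x17: varint #2 complete (value=3003); reset -> completed=2 acc=0 shift=0
byte[4]=0x2D cont=0 payload=0x2D: varint #3 complete (value=45); reset -> completed=3 acc=0 shift=0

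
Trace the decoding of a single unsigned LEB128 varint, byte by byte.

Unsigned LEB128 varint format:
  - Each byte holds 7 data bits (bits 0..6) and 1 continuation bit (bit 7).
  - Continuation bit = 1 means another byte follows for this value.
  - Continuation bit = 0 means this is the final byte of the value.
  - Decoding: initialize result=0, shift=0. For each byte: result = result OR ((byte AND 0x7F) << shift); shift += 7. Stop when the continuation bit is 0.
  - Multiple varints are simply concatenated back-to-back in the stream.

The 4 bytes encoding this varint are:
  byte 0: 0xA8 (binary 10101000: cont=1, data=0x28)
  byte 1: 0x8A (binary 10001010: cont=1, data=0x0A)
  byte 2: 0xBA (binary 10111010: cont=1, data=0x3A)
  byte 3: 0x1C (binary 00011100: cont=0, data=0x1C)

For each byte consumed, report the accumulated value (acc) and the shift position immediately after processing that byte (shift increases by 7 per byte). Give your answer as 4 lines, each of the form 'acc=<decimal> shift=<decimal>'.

byte 0=0xA8: payload=0x28=40, contrib = 40<<0 = 40; acc -> 40, shift -> 7
byte 1=0x8A: payload=0x0A=10, contrib = 10<<7 = 1280; acc -> 1320, shift -> 14
byte 2=0xBA: payload=0x3A=58, contrib = 58<<14 = 950272; acc -> 951592, shift -> 21
byte 3=0x1C: payload=0x1C=28, contrib = 28<<21 = 58720256; acc -> 59671848, shift -> 28

Answer: acc=40 shift=7
acc=1320 shift=14
acc=951592 shift=21
acc=59671848 shift=28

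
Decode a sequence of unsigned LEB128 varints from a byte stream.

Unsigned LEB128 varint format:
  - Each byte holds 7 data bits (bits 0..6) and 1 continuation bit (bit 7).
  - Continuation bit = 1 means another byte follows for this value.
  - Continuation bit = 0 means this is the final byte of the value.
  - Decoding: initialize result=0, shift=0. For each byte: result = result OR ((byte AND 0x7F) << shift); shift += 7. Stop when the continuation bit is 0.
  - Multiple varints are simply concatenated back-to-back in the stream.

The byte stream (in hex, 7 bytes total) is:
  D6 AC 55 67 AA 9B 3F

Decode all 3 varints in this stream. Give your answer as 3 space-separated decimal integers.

  byte[0]=0xD6 cont=1 payload=0x56=86: acc |= 86<<0 -> acc=86 shift=7
  byte[1]=0xAC cont=1 payload=0x2C=44: acc |= 44<<7 -> acc=5718 shift=14
  byte[2]=0x55 cont=0 payload=0x55=85: acc |= 85<<14 -> acc=1398358 shift=21 [end]
Varint 1: bytes[0:3] = D6 AC 55 -> value 1398358 (3 byte(s))
  byte[3]=0x67 cont=0 payload=0x67=103: acc |= 103<<0 -> acc=103 shift=7 [end]
Varint 2: bytes[3:4] = 67 -> value 103 (1 byte(s))
  byte[4]=0xAA cont=1 payload=0x2A=42: acc |= 42<<0 -> acc=42 shift=7
  byte[5]=0x9B cont=1 payload=0x1B=27: acc |= 27<<7 -> acc=3498 shift=14
  byte[6]=0x3F cont=0 payload=0x3F=63: acc |= 63<<14 -> acc=1035690 shift=21 [end]
Varint 3: bytes[4:7] = AA 9B 3F -> value 1035690 (3 byte(s))

Answer: 1398358 103 1035690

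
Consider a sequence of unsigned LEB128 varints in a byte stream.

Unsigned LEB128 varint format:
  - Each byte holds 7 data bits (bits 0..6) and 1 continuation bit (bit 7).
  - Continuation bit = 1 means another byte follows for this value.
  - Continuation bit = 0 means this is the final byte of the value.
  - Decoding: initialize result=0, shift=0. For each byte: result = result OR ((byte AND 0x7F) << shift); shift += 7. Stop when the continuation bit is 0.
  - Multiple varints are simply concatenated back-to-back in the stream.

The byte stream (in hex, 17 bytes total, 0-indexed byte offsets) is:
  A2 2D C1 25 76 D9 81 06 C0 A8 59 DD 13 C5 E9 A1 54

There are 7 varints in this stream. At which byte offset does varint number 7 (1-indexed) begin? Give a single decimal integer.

Answer: 13

Derivation:
  byte[0]=0xA2 cont=1 payload=0x22=34: acc |= 34<<0 -> acc=34 shift=7
  byte[1]=0x2D cont=0 payload=0x2D=45: acc |= 45<<7 -> acc=5794 shift=14 [end]
Varint 1: bytes[0:2] = A2 2D -> value 5794 (2 byte(s))
  byte[2]=0xC1 cont=1 payload=0x41=65: acc |= 65<<0 -> acc=65 shift=7
  byte[3]=0x25 cont=0 payload=0x25=37: acc |= 37<<7 -> acc=4801 shift=14 [end]
Varint 2: bytes[2:4] = C1 25 -> value 4801 (2 byte(s))
  byte[4]=0x76 cont=0 payload=0x76=118: acc |= 118<<0 -> acc=118 shift=7 [end]
Varint 3: bytes[4:5] = 76 -> value 118 (1 byte(s))
  byte[5]=0xD9 cont=1 payload=0x59=89: acc |= 89<<0 -> acc=89 shift=7
  byte[6]=0x81 cont=1 payload=0x01=1: acc |= 1<<7 -> acc=217 shift=14
  byte[7]=0x06 cont=0 payload=0x06=6: acc |= 6<<14 -> acc=98521 shift=21 [end]
Varint 4: bytes[5:8] = D9 81 06 -> value 98521 (3 byte(s))
  byte[8]=0xC0 cont=1 payload=0x40=64: acc |= 64<<0 -> acc=64 shift=7
  byte[9]=0xA8 cont=1 payload=0x28=40: acc |= 40<<7 -> acc=5184 shift=14
  byte[10]=0x59 cont=0 payload=0x59=89: acc |= 89<<14 -> acc=1463360 shift=21 [end]
Varint 5: bytes[8:11] = C0 A8 59 -> value 1463360 (3 byte(s))
  byte[11]=0xDD cont=1 payload=0x5D=93: acc |= 93<<0 -> acc=93 shift=7
  byte[12]=0x13 cont=0 payload=0x13=19: acc |= 19<<7 -> acc=2525 shift=14 [end]
Varint 6: bytes[11:13] = DD 13 -> value 2525 (2 byte(s))
  byte[13]=0xC5 cont=1 payload=0x45=69: acc |= 69<<0 -> acc=69 shift=7
  byte[14]=0xE9 cont=1 payload=0x69=105: acc |= 105<<7 -> acc=13509 shift=14
  byte[15]=0xA1 cont=1 payload=0x21=33: acc |= 33<<14 -> acc=554181 shift=21
  byte[16]=0x54 cont=0 payload=0x54=84: acc |= 84<<21 -> acc=176714949 shift=28 [end]
Varint 7: bytes[13:17] = C5 E9 A1 54 -> value 176714949 (4 byte(s))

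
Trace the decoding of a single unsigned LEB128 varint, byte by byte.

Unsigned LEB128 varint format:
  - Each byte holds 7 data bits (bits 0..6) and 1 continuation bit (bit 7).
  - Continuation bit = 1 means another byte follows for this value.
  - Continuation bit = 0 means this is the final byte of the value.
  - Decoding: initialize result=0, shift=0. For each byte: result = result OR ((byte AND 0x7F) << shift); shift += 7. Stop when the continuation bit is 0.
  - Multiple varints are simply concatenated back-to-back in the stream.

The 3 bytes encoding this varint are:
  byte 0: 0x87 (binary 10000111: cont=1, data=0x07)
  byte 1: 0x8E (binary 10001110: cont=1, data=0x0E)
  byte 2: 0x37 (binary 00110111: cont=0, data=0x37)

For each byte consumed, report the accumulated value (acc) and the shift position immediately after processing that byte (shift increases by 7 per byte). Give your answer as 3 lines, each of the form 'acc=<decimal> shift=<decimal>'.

Answer: acc=7 shift=7
acc=1799 shift=14
acc=902919 shift=21

Derivation:
byte 0=0x87: payload=0x07=7, contrib = 7<<0 = 7; acc -> 7, shift -> 7
byte 1=0x8E: payload=0x0E=14, contrib = 14<<7 = 1792; acc -> 1799, shift -> 14
byte 2=0x37: payload=0x37=55, contrib = 55<<14 = 901120; acc -> 902919, shift -> 21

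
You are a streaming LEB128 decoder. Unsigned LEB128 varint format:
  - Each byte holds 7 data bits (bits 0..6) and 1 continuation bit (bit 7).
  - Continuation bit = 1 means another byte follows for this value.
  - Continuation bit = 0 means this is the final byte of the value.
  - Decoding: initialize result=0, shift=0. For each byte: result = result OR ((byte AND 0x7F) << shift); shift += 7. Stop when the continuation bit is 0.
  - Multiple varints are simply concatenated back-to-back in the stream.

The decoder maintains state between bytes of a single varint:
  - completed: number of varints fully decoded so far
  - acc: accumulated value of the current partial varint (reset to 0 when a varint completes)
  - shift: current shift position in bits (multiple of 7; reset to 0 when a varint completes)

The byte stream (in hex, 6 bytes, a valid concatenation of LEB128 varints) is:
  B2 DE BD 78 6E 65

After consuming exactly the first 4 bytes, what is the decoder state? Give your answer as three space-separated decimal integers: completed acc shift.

byte[0]=0xB2 cont=1 payload=0x32: acc |= 50<<0 -> completed=0 acc=50 shift=7
byte[1]=0xDE cont=1 payload=0x5E: acc |= 94<<7 -> completed=0 acc=12082 shift=14
byte[2]=0xBD cont=1 payload=0x3D: acc |= 61<<14 -> completed=0 acc=1011506 shift=21
byte[3]=0x78 cont=0 payload=0x78: varint #1 complete (value=252669746); reset -> completed=1 acc=0 shift=0

Answer: 1 0 0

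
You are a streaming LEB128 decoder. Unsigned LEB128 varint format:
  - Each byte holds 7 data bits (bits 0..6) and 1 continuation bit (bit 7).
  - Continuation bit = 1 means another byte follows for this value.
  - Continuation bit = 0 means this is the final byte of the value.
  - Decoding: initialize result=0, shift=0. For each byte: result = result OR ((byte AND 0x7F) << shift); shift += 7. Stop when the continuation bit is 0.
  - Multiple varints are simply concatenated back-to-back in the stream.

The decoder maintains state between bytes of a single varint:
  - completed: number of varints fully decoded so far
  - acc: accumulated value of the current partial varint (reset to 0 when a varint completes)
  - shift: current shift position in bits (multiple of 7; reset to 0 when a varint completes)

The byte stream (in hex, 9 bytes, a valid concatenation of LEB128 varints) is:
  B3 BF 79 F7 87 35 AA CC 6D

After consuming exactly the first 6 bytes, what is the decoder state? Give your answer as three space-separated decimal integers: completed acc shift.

Answer: 2 0 0

Derivation:
byte[0]=0xB3 cont=1 payload=0x33: acc |= 51<<0 -> completed=0 acc=51 shift=7
byte[1]=0xBF cont=1 payload=0x3F: acc |= 63<<7 -> completed=0 acc=8115 shift=14
byte[2]=0x79 cont=0 payload=0x79: varint #1 complete (value=1990579); reset -> completed=1 acc=0 shift=0
byte[3]=0xF7 cont=1 payload=0x77: acc |= 119<<0 -> completed=1 acc=119 shift=7
byte[4]=0x87 cont=1 payload=0x07: acc |= 7<<7 -> completed=1 acc=1015 shift=14
byte[5]=0x35 cont=0 payload=0x35: varint #2 complete (value=869367); reset -> completed=2 acc=0 shift=0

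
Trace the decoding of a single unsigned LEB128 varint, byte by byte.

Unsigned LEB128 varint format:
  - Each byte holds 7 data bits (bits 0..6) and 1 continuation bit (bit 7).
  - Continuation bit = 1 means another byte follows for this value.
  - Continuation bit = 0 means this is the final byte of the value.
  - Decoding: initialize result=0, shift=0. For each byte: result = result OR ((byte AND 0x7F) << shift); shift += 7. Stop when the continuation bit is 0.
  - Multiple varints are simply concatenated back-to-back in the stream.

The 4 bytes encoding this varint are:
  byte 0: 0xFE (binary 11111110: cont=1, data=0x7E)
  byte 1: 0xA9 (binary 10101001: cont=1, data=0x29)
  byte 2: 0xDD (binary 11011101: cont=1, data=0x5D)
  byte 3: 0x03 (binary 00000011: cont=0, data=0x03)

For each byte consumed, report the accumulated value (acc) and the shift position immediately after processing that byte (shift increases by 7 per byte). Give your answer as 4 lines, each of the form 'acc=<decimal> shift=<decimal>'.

byte 0=0xFE: payload=0x7E=126, contrib = 126<<0 = 126; acc -> 126, shift -> 7
byte 1=0xA9: payload=0x29=41, contrib = 41<<7 = 5248; acc -> 5374, shift -> 14
byte 2=0xDD: payload=0x5D=93, contrib = 93<<14 = 1523712; acc -> 1529086, shift -> 21
byte 3=0x03: payload=0x03=3, contrib = 3<<21 = 6291456; acc -> 7820542, shift -> 28

Answer: acc=126 shift=7
acc=5374 shift=14
acc=1529086 shift=21
acc=7820542 shift=28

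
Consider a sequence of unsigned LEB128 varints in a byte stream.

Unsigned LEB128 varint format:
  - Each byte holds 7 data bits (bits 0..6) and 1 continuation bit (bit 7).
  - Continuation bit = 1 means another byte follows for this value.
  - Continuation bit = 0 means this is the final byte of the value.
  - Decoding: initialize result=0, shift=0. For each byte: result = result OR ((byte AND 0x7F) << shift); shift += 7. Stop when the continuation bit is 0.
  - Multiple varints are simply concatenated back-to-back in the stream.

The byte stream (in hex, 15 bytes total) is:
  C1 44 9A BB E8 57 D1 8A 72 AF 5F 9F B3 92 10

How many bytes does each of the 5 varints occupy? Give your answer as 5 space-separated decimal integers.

Answer: 2 4 3 2 4

Derivation:
  byte[0]=0xC1 cont=1 payload=0x41=65: acc |= 65<<0 -> acc=65 shift=7
  byte[1]=0x44 cont=0 payload=0x44=68: acc |= 68<<7 -> acc=8769 shift=14 [end]
Varint 1: bytes[0:2] = C1 44 -> value 8769 (2 byte(s))
  byte[2]=0x9A cont=1 payload=0x1A=26: acc |= 26<<0 -> acc=26 shift=7
  byte[3]=0xBB cont=1 payload=0x3B=59: acc |= 59<<7 -> acc=7578 shift=14
  byte[4]=0xE8 cont=1 payload=0x68=104: acc |= 104<<14 -> acc=1711514 shift=21
  byte[5]=0x57 cont=0 payload=0x57=87: acc |= 87<<21 -> acc=184163738 shift=28 [end]
Varint 2: bytes[2:6] = 9A BB E8 57 -> value 184163738 (4 byte(s))
  byte[6]=0xD1 cont=1 payload=0x51=81: acc |= 81<<0 -> acc=81 shift=7
  byte[7]=0x8A cont=1 payload=0x0A=10: acc |= 10<<7 -> acc=1361 shift=14
  byte[8]=0x72 cont=0 payload=0x72=114: acc |= 114<<14 -> acc=1869137 shift=21 [end]
Varint 3: bytes[6:9] = D1 8A 72 -> value 1869137 (3 byte(s))
  byte[9]=0xAF cont=1 payload=0x2F=47: acc |= 47<<0 -> acc=47 shift=7
  byte[10]=0x5F cont=0 payload=0x5F=95: acc |= 95<<7 -> acc=12207 shift=14 [end]
Varint 4: bytes[9:11] = AF 5F -> value 12207 (2 byte(s))
  byte[11]=0x9F cont=1 payload=0x1F=31: acc |= 31<<0 -> acc=31 shift=7
  byte[12]=0xB3 cont=1 payload=0x33=51: acc |= 51<<7 -> acc=6559 shift=14
  byte[13]=0x92 cont=1 payload=0x12=18: acc |= 18<<14 -> acc=301471 shift=21
  byte[14]=0x10 cont=0 payload=0x10=16: acc |= 16<<21 -> acc=33855903 shift=28 [end]
Varint 5: bytes[11:15] = 9F B3 92 10 -> value 33855903 (4 byte(s))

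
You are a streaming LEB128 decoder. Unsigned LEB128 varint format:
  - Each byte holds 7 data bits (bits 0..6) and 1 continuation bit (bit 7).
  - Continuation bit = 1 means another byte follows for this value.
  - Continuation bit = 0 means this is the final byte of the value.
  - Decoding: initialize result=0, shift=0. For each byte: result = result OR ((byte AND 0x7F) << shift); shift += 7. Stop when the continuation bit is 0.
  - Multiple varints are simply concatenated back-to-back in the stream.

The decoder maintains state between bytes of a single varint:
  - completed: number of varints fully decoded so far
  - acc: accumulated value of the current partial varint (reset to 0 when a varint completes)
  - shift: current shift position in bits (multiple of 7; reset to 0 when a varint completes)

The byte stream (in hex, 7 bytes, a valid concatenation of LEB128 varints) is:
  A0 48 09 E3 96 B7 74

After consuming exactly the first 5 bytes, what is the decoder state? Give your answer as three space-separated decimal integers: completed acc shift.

Answer: 2 2915 14

Derivation:
byte[0]=0xA0 cont=1 payload=0x20: acc |= 32<<0 -> completed=0 acc=32 shift=7
byte[1]=0x48 cont=0 payload=0x48: varint #1 complete (value=9248); reset -> completed=1 acc=0 shift=0
byte[2]=0x09 cont=0 payload=0x09: varint #2 complete (value=9); reset -> completed=2 acc=0 shift=0
byte[3]=0xE3 cont=1 payload=0x63: acc |= 99<<0 -> completed=2 acc=99 shift=7
byte[4]=0x96 cont=1 payload=0x16: acc |= 22<<7 -> completed=2 acc=2915 shift=14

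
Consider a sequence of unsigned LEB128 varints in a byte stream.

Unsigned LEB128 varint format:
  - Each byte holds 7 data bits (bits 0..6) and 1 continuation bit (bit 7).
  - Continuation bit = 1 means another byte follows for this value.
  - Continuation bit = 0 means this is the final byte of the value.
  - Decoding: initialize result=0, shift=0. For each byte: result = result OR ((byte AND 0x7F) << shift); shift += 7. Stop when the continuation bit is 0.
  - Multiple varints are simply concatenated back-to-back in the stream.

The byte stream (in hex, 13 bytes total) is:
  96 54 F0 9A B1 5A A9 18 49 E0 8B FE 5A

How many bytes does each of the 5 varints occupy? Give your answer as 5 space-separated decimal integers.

Answer: 2 4 2 1 4

Derivation:
  byte[0]=0x96 cont=1 payload=0x16=22: acc |= 22<<0 -> acc=22 shift=7
  byte[1]=0x54 cont=0 payload=0x54=84: acc |= 84<<7 -> acc=10774 shift=14 [end]
Varint 1: bytes[0:2] = 96 54 -> value 10774 (2 byte(s))
  byte[2]=0xF0 cont=1 payload=0x70=112: acc |= 112<<0 -> acc=112 shift=7
  byte[3]=0x9A cont=1 payload=0x1A=26: acc |= 26<<7 -> acc=3440 shift=14
  byte[4]=0xB1 cont=1 payload=0x31=49: acc |= 49<<14 -> acc=806256 shift=21
  byte[5]=0x5A cont=0 payload=0x5A=90: acc |= 90<<21 -> acc=189549936 shift=28 [end]
Varint 2: bytes[2:6] = F0 9A B1 5A -> value 189549936 (4 byte(s))
  byte[6]=0xA9 cont=1 payload=0x29=41: acc |= 41<<0 -> acc=41 shift=7
  byte[7]=0x18 cont=0 payload=0x18=24: acc |= 24<<7 -> acc=3113 shift=14 [end]
Varint 3: bytes[6:8] = A9 18 -> value 3113 (2 byte(s))
  byte[8]=0x49 cont=0 payload=0x49=73: acc |= 73<<0 -> acc=73 shift=7 [end]
Varint 4: bytes[8:9] = 49 -> value 73 (1 byte(s))
  byte[9]=0xE0 cont=1 payload=0x60=96: acc |= 96<<0 -> acc=96 shift=7
  byte[10]=0x8B cont=1 payload=0x0B=11: acc |= 11<<7 -> acc=1504 shift=14
  byte[11]=0xFE cont=1 payload=0x7E=126: acc |= 126<<14 -> acc=2065888 shift=21
  byte[12]=0x5A cont=0 payload=0x5A=90: acc |= 90<<21 -> acc=190809568 shift=28 [end]
Varint 5: bytes[9:13] = E0 8B FE 5A -> value 190809568 (4 byte(s))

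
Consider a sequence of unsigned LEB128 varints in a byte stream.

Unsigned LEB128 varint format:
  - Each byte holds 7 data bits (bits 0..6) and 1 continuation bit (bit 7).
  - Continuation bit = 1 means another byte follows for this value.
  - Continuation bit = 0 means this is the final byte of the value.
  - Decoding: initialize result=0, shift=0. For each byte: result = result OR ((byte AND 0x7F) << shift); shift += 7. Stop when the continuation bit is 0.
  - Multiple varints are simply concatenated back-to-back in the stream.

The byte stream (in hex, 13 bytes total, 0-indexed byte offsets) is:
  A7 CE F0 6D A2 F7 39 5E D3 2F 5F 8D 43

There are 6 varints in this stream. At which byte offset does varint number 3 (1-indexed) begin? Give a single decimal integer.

Answer: 7

Derivation:
  byte[0]=0xA7 cont=1 payload=0x27=39: acc |= 39<<0 -> acc=39 shift=7
  byte[1]=0xCE cont=1 payload=0x4E=78: acc |= 78<<7 -> acc=10023 shift=14
  byte[2]=0xF0 cont=1 payload=0x70=112: acc |= 112<<14 -> acc=1845031 shift=21
  byte[3]=0x6D cont=0 payload=0x6D=109: acc |= 109<<21 -> acc=230434599 shift=28 [end]
Varint 1: bytes[0:4] = A7 CE F0 6D -> value 230434599 (4 byte(s))
  byte[4]=0xA2 cont=1 payload=0x22=34: acc |= 34<<0 -> acc=34 shift=7
  byte[5]=0xF7 cont=1 payload=0x77=119: acc |= 119<<7 -> acc=15266 shift=14
  byte[6]=0x39 cont=0 payload=0x39=57: acc |= 57<<14 -> acc=949154 shift=21 [end]
Varint 2: bytes[4:7] = A2 F7 39 -> value 949154 (3 byte(s))
  byte[7]=0x5E cont=0 payload=0x5E=94: acc |= 94<<0 -> acc=94 shift=7 [end]
Varint 3: bytes[7:8] = 5E -> value 94 (1 byte(s))
  byte[8]=0xD3 cont=1 payload=0x53=83: acc |= 83<<0 -> acc=83 shift=7
  byte[9]=0x2F cont=0 payload=0x2F=47: acc |= 47<<7 -> acc=6099 shift=14 [end]
Varint 4: bytes[8:10] = D3 2F -> value 6099 (2 byte(s))
  byte[10]=0x5F cont=0 payload=0x5F=95: acc |= 95<<0 -> acc=95 shift=7 [end]
Varint 5: bytes[10:11] = 5F -> value 95 (1 byte(s))
  byte[11]=0x8D cont=1 payload=0x0D=13: acc |= 13<<0 -> acc=13 shift=7
  byte[12]=0x43 cont=0 payload=0x43=67: acc |= 67<<7 -> acc=8589 shift=14 [end]
Varint 6: bytes[11:13] = 8D 43 -> value 8589 (2 byte(s))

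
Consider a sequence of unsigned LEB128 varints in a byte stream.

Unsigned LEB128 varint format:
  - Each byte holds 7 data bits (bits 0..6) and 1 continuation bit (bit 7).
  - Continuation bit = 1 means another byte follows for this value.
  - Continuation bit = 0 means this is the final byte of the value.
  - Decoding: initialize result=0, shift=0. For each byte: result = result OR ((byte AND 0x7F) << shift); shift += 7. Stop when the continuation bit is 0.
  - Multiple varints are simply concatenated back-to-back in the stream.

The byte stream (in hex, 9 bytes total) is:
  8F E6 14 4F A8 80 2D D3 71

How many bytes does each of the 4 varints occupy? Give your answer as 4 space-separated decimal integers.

  byte[0]=0x8F cont=1 payload=0x0F=15: acc |= 15<<0 -> acc=15 shift=7
  byte[1]=0xE6 cont=1 payload=0x66=102: acc |= 102<<7 -> acc=13071 shift=14
  byte[2]=0x14 cont=0 payload=0x14=20: acc |= 20<<14 -> acc=340751 shift=21 [end]
Varint 1: bytes[0:3] = 8F E6 14 -> value 340751 (3 byte(s))
  byte[3]=0x4F cont=0 payload=0x4F=79: acc |= 79<<0 -> acc=79 shift=7 [end]
Varint 2: bytes[3:4] = 4F -> value 79 (1 byte(s))
  byte[4]=0xA8 cont=1 payload=0x28=40: acc |= 40<<0 -> acc=40 shift=7
  byte[5]=0x80 cont=1 payload=0x00=0: acc |= 0<<7 -> acc=40 shift=14
  byte[6]=0x2D cont=0 payload=0x2D=45: acc |= 45<<14 -> acc=737320 shift=21 [end]
Varint 3: bytes[4:7] = A8 80 2D -> value 737320 (3 byte(s))
  byte[7]=0xD3 cont=1 payload=0x53=83: acc |= 83<<0 -> acc=83 shift=7
  byte[8]=0x71 cont=0 payload=0x71=113: acc |= 113<<7 -> acc=14547 shift=14 [end]
Varint 4: bytes[7:9] = D3 71 -> value 14547 (2 byte(s))

Answer: 3 1 3 2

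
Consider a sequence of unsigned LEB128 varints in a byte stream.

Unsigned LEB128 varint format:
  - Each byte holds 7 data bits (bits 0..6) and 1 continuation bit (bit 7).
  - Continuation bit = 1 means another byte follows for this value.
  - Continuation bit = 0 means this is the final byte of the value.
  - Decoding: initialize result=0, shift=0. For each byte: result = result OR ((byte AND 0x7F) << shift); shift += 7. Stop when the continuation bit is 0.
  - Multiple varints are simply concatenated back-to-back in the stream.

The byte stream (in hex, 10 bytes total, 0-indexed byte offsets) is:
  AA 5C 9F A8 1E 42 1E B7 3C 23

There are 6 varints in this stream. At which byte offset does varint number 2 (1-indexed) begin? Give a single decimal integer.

Answer: 2

Derivation:
  byte[0]=0xAA cont=1 payload=0x2A=42: acc |= 42<<0 -> acc=42 shift=7
  byte[1]=0x5C cont=0 payload=0x5C=92: acc |= 92<<7 -> acc=11818 shift=14 [end]
Varint 1: bytes[0:2] = AA 5C -> value 11818 (2 byte(s))
  byte[2]=0x9F cont=1 payload=0x1F=31: acc |= 31<<0 -> acc=31 shift=7
  byte[3]=0xA8 cont=1 payload=0x28=40: acc |= 40<<7 -> acc=5151 shift=14
  byte[4]=0x1E cont=0 payload=0x1E=30: acc |= 30<<14 -> acc=496671 shift=21 [end]
Varint 2: bytes[2:5] = 9F A8 1E -> value 496671 (3 byte(s))
  byte[5]=0x42 cont=0 payload=0x42=66: acc |= 66<<0 -> acc=66 shift=7 [end]
Varint 3: bytes[5:6] = 42 -> value 66 (1 byte(s))
  byte[6]=0x1E cont=0 payload=0x1E=30: acc |= 30<<0 -> acc=30 shift=7 [end]
Varint 4: bytes[6:7] = 1E -> value 30 (1 byte(s))
  byte[7]=0xB7 cont=1 payload=0x37=55: acc |= 55<<0 -> acc=55 shift=7
  byte[8]=0x3C cont=0 payload=0x3C=60: acc |= 60<<7 -> acc=7735 shift=14 [end]
Varint 5: bytes[7:9] = B7 3C -> value 7735 (2 byte(s))
  byte[9]=0x23 cont=0 payload=0x23=35: acc |= 35<<0 -> acc=35 shift=7 [end]
Varint 6: bytes[9:10] = 23 -> value 35 (1 byte(s))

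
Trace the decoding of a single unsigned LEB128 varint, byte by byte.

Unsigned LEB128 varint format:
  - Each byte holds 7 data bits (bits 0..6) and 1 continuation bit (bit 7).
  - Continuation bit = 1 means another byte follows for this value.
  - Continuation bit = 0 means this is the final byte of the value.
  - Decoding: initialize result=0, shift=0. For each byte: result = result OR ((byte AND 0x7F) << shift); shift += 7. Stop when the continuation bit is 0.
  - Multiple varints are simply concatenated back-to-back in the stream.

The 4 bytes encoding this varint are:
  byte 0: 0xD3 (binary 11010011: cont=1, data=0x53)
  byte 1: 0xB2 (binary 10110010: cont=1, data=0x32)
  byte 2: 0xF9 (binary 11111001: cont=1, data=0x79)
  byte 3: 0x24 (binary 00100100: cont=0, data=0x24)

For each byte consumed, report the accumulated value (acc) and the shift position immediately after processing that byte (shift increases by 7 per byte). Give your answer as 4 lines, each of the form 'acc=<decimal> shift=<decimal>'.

byte 0=0xD3: payload=0x53=83, contrib = 83<<0 = 83; acc -> 83, shift -> 7
byte 1=0xB2: payload=0x32=50, contrib = 50<<7 = 6400; acc -> 6483, shift -> 14
byte 2=0xF9: payload=0x79=121, contrib = 121<<14 = 1982464; acc -> 1988947, shift -> 21
byte 3=0x24: payload=0x24=36, contrib = 36<<21 = 75497472; acc -> 77486419, shift -> 28

Answer: acc=83 shift=7
acc=6483 shift=14
acc=1988947 shift=21
acc=77486419 shift=28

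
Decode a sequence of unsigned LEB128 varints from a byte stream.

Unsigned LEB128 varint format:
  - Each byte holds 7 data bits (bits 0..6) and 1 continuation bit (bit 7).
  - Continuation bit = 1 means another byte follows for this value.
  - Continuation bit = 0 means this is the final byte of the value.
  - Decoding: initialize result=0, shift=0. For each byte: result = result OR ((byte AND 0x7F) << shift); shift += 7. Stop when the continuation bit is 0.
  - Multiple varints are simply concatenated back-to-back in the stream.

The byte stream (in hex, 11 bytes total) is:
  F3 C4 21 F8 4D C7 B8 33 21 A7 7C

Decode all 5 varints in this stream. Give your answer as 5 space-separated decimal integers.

Answer: 549491 9976 842823 33 15911

Derivation:
  byte[0]=0xF3 cont=1 payload=0x73=115: acc |= 115<<0 -> acc=115 shift=7
  byte[1]=0xC4 cont=1 payload=0x44=68: acc |= 68<<7 -> acc=8819 shift=14
  byte[2]=0x21 cont=0 payload=0x21=33: acc |= 33<<14 -> acc=549491 shift=21 [end]
Varint 1: bytes[0:3] = F3 C4 21 -> value 549491 (3 byte(s))
  byte[3]=0xF8 cont=1 payload=0x78=120: acc |= 120<<0 -> acc=120 shift=7
  byte[4]=0x4D cont=0 payload=0x4D=77: acc |= 77<<7 -> acc=9976 shift=14 [end]
Varint 2: bytes[3:5] = F8 4D -> value 9976 (2 byte(s))
  byte[5]=0xC7 cont=1 payload=0x47=71: acc |= 71<<0 -> acc=71 shift=7
  byte[6]=0xB8 cont=1 payload=0x38=56: acc |= 56<<7 -> acc=7239 shift=14
  byte[7]=0x33 cont=0 payload=0x33=51: acc |= 51<<14 -> acc=842823 shift=21 [end]
Varint 3: bytes[5:8] = C7 B8 33 -> value 842823 (3 byte(s))
  byte[8]=0x21 cont=0 payload=0x21=33: acc |= 33<<0 -> acc=33 shift=7 [end]
Varint 4: bytes[8:9] = 21 -> value 33 (1 byte(s))
  byte[9]=0xA7 cont=1 payload=0x27=39: acc |= 39<<0 -> acc=39 shift=7
  byte[10]=0x7C cont=0 payload=0x7C=124: acc |= 124<<7 -> acc=15911 shift=14 [end]
Varint 5: bytes[9:11] = A7 7C -> value 15911 (2 byte(s))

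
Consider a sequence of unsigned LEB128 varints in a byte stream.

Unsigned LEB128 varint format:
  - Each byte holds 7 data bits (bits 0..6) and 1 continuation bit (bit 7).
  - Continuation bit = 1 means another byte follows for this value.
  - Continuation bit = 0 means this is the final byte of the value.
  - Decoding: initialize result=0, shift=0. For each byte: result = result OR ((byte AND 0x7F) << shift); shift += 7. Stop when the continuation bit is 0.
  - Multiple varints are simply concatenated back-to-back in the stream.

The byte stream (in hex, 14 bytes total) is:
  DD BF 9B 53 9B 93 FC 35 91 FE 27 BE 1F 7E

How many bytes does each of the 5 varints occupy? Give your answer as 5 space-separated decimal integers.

  byte[0]=0xDD cont=1 payload=0x5D=93: acc |= 93<<0 -> acc=93 shift=7
  byte[1]=0xBF cont=1 payload=0x3F=63: acc |= 63<<7 -> acc=8157 shift=14
  byte[2]=0x9B cont=1 payload=0x1B=27: acc |= 27<<14 -> acc=450525 shift=21
  byte[3]=0x53 cont=0 payload=0x53=83: acc |= 83<<21 -> acc=174514141 shift=28 [end]
Varint 1: bytes[0:4] = DD BF 9B 53 -> value 174514141 (4 byte(s))
  byte[4]=0x9B cont=1 payload=0x1B=27: acc |= 27<<0 -> acc=27 shift=7
  byte[5]=0x93 cont=1 payload=0x13=19: acc |= 19<<7 -> acc=2459 shift=14
  byte[6]=0xFC cont=1 payload=0x7C=124: acc |= 124<<14 -> acc=2034075 shift=21
  byte[7]=0x35 cont=0 payload=0x35=53: acc |= 53<<21 -> acc=113183131 shift=28 [end]
Varint 2: bytes[4:8] = 9B 93 FC 35 -> value 113183131 (4 byte(s))
  byte[8]=0x91 cont=1 payload=0x11=17: acc |= 17<<0 -> acc=17 shift=7
  byte[9]=0xFE cont=1 payload=0x7E=126: acc |= 126<<7 -> acc=16145 shift=14
  byte[10]=0x27 cont=0 payload=0x27=39: acc |= 39<<14 -> acc=655121 shift=21 [end]
Varint 3: bytes[8:11] = 91 FE 27 -> value 655121 (3 byte(s))
  byte[11]=0xBE cont=1 payload=0x3E=62: acc |= 62<<0 -> acc=62 shift=7
  byte[12]=0x1F cont=0 payload=0x1F=31: acc |= 31<<7 -> acc=4030 shift=14 [end]
Varint 4: bytes[11:13] = BE 1F -> value 4030 (2 byte(s))
  byte[13]=0x7E cont=0 payload=0x7E=126: acc |= 126<<0 -> acc=126 shift=7 [end]
Varint 5: bytes[13:14] = 7E -> value 126 (1 byte(s))

Answer: 4 4 3 2 1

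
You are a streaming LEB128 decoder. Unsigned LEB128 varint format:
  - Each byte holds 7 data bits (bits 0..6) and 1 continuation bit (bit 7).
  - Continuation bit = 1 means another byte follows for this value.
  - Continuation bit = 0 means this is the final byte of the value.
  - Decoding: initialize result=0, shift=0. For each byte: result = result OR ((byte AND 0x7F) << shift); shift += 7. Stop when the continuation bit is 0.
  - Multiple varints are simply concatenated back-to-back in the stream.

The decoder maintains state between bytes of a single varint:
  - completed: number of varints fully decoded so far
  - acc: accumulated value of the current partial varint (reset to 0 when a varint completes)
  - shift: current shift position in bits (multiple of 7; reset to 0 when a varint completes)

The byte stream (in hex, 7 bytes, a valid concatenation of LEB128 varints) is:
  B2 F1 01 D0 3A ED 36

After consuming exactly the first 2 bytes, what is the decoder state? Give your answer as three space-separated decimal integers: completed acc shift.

byte[0]=0xB2 cont=1 payload=0x32: acc |= 50<<0 -> completed=0 acc=50 shift=7
byte[1]=0xF1 cont=1 payload=0x71: acc |= 113<<7 -> completed=0 acc=14514 shift=14

Answer: 0 14514 14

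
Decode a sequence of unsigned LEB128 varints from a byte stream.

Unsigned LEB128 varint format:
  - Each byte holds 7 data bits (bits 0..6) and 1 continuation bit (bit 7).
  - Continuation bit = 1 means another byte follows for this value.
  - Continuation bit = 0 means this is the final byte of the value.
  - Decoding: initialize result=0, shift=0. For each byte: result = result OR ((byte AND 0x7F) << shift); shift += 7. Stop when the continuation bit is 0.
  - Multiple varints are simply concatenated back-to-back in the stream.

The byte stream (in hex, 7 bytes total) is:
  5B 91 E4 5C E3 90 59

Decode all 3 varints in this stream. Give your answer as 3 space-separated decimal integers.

  byte[0]=0x5B cont=0 payload=0x5B=91: acc |= 91<<0 -> acc=91 shift=7 [end]
Varint 1: bytes[0:1] = 5B -> value 91 (1 byte(s))
  byte[1]=0x91 cont=1 payload=0x11=17: acc |= 17<<0 -> acc=17 shift=7
  byte[2]=0xE4 cont=1 payload=0x64=100: acc |= 100<<7 -> acc=12817 shift=14
  byte[3]=0x5C cont=0 payload=0x5C=92: acc |= 92<<14 -> acc=1520145 shift=21 [end]
Varint 2: bytes[1:4] = 91 E4 5C -> value 1520145 (3 byte(s))
  byte[4]=0xE3 cont=1 payload=0x63=99: acc |= 99<<0 -> acc=99 shift=7
  byte[5]=0x90 cont=1 payload=0x10=16: acc |= 16<<7 -> acc=2147 shift=14
  byte[6]=0x59 cont=0 payload=0x59=89: acc |= 89<<14 -> acc=1460323 shift=21 [end]
Varint 3: bytes[4:7] = E3 90 59 -> value 1460323 (3 byte(s))

Answer: 91 1520145 1460323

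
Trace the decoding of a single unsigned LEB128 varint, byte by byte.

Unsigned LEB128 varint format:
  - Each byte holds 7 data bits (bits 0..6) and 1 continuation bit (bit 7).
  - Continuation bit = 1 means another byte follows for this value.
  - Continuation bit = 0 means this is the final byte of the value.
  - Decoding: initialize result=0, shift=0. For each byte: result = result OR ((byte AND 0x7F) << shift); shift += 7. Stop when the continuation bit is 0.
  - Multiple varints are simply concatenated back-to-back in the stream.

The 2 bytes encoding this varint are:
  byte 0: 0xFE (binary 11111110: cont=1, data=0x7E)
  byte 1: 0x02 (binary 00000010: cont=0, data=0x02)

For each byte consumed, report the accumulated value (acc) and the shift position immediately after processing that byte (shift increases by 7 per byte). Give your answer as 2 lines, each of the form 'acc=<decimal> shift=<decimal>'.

Answer: acc=126 shift=7
acc=382 shift=14

Derivation:
byte 0=0xFE: payload=0x7E=126, contrib = 126<<0 = 126; acc -> 126, shift -> 7
byte 1=0x02: payload=0x02=2, contrib = 2<<7 = 256; acc -> 382, shift -> 14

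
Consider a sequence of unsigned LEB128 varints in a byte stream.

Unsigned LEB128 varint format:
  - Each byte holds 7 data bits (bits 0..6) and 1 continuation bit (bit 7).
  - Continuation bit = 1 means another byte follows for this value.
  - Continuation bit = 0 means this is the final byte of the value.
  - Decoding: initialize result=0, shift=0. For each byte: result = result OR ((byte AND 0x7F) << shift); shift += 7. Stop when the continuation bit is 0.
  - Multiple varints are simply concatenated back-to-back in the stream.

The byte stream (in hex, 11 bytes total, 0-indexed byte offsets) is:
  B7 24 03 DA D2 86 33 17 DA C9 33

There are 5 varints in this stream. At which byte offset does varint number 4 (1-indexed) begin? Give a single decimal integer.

  byte[0]=0xB7 cont=1 payload=0x37=55: acc |= 55<<0 -> acc=55 shift=7
  byte[1]=0x24 cont=0 payload=0x24=36: acc |= 36<<7 -> acc=4663 shift=14 [end]
Varint 1: bytes[0:2] = B7 24 -> value 4663 (2 byte(s))
  byte[2]=0x03 cont=0 payload=0x03=3: acc |= 3<<0 -> acc=3 shift=7 [end]
Varint 2: bytes[2:3] = 03 -> value 3 (1 byte(s))
  byte[3]=0xDA cont=1 payload=0x5A=90: acc |= 90<<0 -> acc=90 shift=7
  byte[4]=0xD2 cont=1 payload=0x52=82: acc |= 82<<7 -> acc=10586 shift=14
  byte[5]=0x86 cont=1 payload=0x06=6: acc |= 6<<14 -> acc=108890 shift=21
  byte[6]=0x33 cont=0 payload=0x33=51: acc |= 51<<21 -> acc=107063642 shift=28 [end]
Varint 3: bytes[3:7] = DA D2 86 33 -> value 107063642 (4 byte(s))
  byte[7]=0x17 cont=0 payload=0x17=23: acc |= 23<<0 -> acc=23 shift=7 [end]
Varint 4: bytes[7:8] = 17 -> value 23 (1 byte(s))
  byte[8]=0xDA cont=1 payload=0x5A=90: acc |= 90<<0 -> acc=90 shift=7
  byte[9]=0xC9 cont=1 payload=0x49=73: acc |= 73<<7 -> acc=9434 shift=14
  byte[10]=0x33 cont=0 payload=0x33=51: acc |= 51<<14 -> acc=845018 shift=21 [end]
Varint 5: bytes[8:11] = DA C9 33 -> value 845018 (3 byte(s))

Answer: 7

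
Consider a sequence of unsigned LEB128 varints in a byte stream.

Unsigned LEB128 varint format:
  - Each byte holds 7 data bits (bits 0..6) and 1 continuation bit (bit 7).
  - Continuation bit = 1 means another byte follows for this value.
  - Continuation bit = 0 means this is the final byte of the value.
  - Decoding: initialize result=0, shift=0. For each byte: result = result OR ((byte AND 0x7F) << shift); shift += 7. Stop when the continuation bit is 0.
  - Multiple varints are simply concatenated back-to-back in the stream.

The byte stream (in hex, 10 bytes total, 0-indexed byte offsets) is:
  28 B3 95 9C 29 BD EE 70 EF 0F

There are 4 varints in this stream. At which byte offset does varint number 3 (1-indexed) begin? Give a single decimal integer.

Answer: 5

Derivation:
  byte[0]=0x28 cont=0 payload=0x28=40: acc |= 40<<0 -> acc=40 shift=7 [end]
Varint 1: bytes[0:1] = 28 -> value 40 (1 byte(s))
  byte[1]=0xB3 cont=1 payload=0x33=51: acc |= 51<<0 -> acc=51 shift=7
  byte[2]=0x95 cont=1 payload=0x15=21: acc |= 21<<7 -> acc=2739 shift=14
  byte[3]=0x9C cont=1 payload=0x1C=28: acc |= 28<<14 -> acc=461491 shift=21
  byte[4]=0x29 cont=0 payload=0x29=41: acc |= 41<<21 -> acc=86444723 shift=28 [end]
Varint 2: bytes[1:5] = B3 95 9C 29 -> value 86444723 (4 byte(s))
  byte[5]=0xBD cont=1 payload=0x3D=61: acc |= 61<<0 -> acc=61 shift=7
  byte[6]=0xEE cont=1 payload=0x6E=110: acc |= 110<<7 -> acc=14141 shift=14
  byte[7]=0x70 cont=0 payload=0x70=112: acc |= 112<<14 -> acc=1849149 shift=21 [end]
Varint 3: bytes[5:8] = BD EE 70 -> value 1849149 (3 byte(s))
  byte[8]=0xEF cont=1 payload=0x6F=111: acc |= 111<<0 -> acc=111 shift=7
  byte[9]=0x0F cont=0 payload=0x0F=15: acc |= 15<<7 -> acc=2031 shift=14 [end]
Varint 4: bytes[8:10] = EF 0F -> value 2031 (2 byte(s))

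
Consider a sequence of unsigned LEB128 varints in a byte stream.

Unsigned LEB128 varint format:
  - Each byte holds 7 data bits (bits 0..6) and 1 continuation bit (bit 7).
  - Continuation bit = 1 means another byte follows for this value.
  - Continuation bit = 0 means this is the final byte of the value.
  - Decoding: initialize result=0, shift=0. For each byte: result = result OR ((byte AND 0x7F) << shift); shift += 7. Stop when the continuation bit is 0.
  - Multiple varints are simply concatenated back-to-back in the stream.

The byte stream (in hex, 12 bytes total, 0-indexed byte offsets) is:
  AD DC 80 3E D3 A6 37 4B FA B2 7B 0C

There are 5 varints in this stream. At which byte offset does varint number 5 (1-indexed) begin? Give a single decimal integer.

  byte[0]=0xAD cont=1 payload=0x2D=45: acc |= 45<<0 -> acc=45 shift=7
  byte[1]=0xDC cont=1 payload=0x5C=92: acc |= 92<<7 -> acc=11821 shift=14
  byte[2]=0x80 cont=1 payload=0x00=0: acc |= 0<<14 -> acc=11821 shift=21
  byte[3]=0x3E cont=0 payload=0x3E=62: acc |= 62<<21 -> acc=130035245 shift=28 [end]
Varint 1: bytes[0:4] = AD DC 80 3E -> value 130035245 (4 byte(s))
  byte[4]=0xD3 cont=1 payload=0x53=83: acc |= 83<<0 -> acc=83 shift=7
  byte[5]=0xA6 cont=1 payload=0x26=38: acc |= 38<<7 -> acc=4947 shift=14
  byte[6]=0x37 cont=0 payload=0x37=55: acc |= 55<<14 -> acc=906067 shift=21 [end]
Varint 2: bytes[4:7] = D3 A6 37 -> value 906067 (3 byte(s))
  byte[7]=0x4B cont=0 payload=0x4B=75: acc |= 75<<0 -> acc=75 shift=7 [end]
Varint 3: bytes[7:8] = 4B -> value 75 (1 byte(s))
  byte[8]=0xFA cont=1 payload=0x7A=122: acc |= 122<<0 -> acc=122 shift=7
  byte[9]=0xB2 cont=1 payload=0x32=50: acc |= 50<<7 -> acc=6522 shift=14
  byte[10]=0x7B cont=0 payload=0x7B=123: acc |= 123<<14 -> acc=2021754 shift=21 [end]
Varint 4: bytes[8:11] = FA B2 7B -> value 2021754 (3 byte(s))
  byte[11]=0x0C cont=0 payload=0x0C=12: acc |= 12<<0 -> acc=12 shift=7 [end]
Varint 5: bytes[11:12] = 0C -> value 12 (1 byte(s))

Answer: 11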